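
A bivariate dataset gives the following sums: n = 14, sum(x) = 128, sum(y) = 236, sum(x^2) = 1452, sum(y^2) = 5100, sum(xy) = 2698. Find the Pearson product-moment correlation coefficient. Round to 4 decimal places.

0.9611

Numerator: nΣxy − (Σx)(Σy) = 14·2698 − (128)(236) = 7564
Denominator: √[(nΣx²−(Σx)²)(nΣy²−(Σy)²)]
  nΣx²−(Σx)² = 14·1452 − 16384 = 3944;  nΣy²−(Σy)² = 14·5100 − 55696 = 15704
  √(3944·15704) = √61936576 = 7869.9794
r = 7564 / 7869.9794 = 0.9611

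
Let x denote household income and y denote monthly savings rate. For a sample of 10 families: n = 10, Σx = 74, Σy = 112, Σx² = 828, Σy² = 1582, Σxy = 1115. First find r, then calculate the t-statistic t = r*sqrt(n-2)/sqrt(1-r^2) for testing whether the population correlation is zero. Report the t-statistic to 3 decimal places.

8.116

Numerator: nΣxy − (Σx)(Σy) = 10·1115 − (74)(112) = 2862
Denominator: √[(nΣx²−(Σx)²)(nΣy²−(Σy)²)]
  nΣx²−(Σx)² = 10·828 − 5476 = 2804;  nΣy²−(Σy)² = 10·1582 − 12544 = 3276
  √(2804·3276) = √9185904 = 3030.8256
r = 2862 / 3030.8256 = 0.9443
t = r·√(n−2)/√(1−r²) = 0.9443·√8 / √(1−0.891702) = 2.670884 / 0.329087 = 8.116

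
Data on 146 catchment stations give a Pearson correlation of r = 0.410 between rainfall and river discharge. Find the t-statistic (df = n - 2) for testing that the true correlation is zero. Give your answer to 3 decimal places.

5.394

t = r·√(n−2) / √(1−r²) with r = 0.410, n = 146
  = 0.410·√144 / √(1 − 0.168100)
  = 0.410·12.000000 / 0.912086
  = 4.920000 / 0.912086 = 5.394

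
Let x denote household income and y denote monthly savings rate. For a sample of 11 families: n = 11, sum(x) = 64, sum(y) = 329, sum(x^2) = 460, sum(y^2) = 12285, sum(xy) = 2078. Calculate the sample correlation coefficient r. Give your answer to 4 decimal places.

0.3539

S_xy = nΣxy − ΣxΣy = 11·2078 − 64·329 = 22858 − 21056 = 1802
S_xx = nΣx² − (Σx)² = 11·460 − 64² = 5060 − 4096 = 964
S_yy = nΣy² − (Σy)² = 11·12285 − 329² = 135135 − 108241 = 26894
r = S_xy / √(S_xx·S_yy) = 1802 / √(964·26894) = 1802 / √25925816 = 1802 / 5091.7400 = 0.3539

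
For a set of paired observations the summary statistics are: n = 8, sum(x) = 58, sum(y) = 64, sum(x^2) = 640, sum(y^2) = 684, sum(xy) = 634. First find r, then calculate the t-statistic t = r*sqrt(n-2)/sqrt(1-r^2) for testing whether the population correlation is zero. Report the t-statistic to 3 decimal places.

4.425

Numerator: nΣxy − (Σx)(Σy) = 8·634 − (58)(64) = 1360
Denominator: √[(nΣx²−(Σx)²)(nΣy²−(Σy)²)]
  nΣx²−(Σx)² = 8·640 − 3364 = 1756;  nΣy²−(Σy)² = 8·684 − 4096 = 1376
  √(1756·1376) = √2416256 = 1554.4311
r = 1360 / 1554.4311 = 0.8749
t = r·√(n−2)/√(1−r²) = 0.8749·√6 / √(1−0.765450) = 2.143059 / 0.484304 = 4.425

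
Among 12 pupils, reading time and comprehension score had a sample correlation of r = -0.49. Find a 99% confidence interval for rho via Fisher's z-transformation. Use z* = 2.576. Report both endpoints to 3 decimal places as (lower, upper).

(-0.884, 0.312)

Fisher z: z_r = atanh(r) = ½·ln((1+(-0.49))/(1−(-0.49))) = -0.536060
SE(z) = 1/√(n−3) = 1/√9 = 0.333333
99% ⇒ z* = 2.576; margin = 2.576·0.333333 = 0.858666
CI on z-scale: (-1.394726, 0.322606)
Back-transform: tanh(-1.394726) = -0.884206, tanh(0.322606) = 0.311861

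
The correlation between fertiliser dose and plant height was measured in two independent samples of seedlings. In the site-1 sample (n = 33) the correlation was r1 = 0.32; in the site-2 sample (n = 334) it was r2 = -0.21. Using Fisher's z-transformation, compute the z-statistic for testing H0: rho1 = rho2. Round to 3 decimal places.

2.857

z1 = atanh(0.32) = 0.331647,  z2 = atanh(-0.21) = -0.213171
SE = √(1/(n1−3) + 1/(n2−3)) = √(1/30 + 1/331) = √(0.0333333 + 0.0030211) = √0.0363544 = 0.190668
z = (z1 − z2)/SE = (0.331647 − (-0.213171)) / 0.190668 = 0.544818 / 0.190668 = 2.857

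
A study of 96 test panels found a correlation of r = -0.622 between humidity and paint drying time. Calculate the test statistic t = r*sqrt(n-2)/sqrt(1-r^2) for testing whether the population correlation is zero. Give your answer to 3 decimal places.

-7.702

1 − r² = 1 − 0.386884 = 0.613116;  √(1−r²) = 0.783017
√(n−2) = √94 = 9.695360
t = r·√(n−2)/√(1−r²) = -0.622 · 9.695360 / 0.783017 = -7.702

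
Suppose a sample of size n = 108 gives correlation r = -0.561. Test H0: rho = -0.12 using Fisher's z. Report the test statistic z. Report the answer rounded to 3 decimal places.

z_r = atanh(-0.561) = -0.634291,  z_0 = atanh(-0.12) = -0.120581
SE = 1/√(n−3) = 1/√105 = 0.097590
z = (z_r − z_0)/SE = (-0.634291 − (-0.120581)) / 0.097590 = -0.513710 / 0.097590 = -5.264

-5.264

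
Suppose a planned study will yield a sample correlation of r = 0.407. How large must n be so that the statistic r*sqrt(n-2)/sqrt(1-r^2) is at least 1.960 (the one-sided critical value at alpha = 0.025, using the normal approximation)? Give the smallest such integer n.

22

r√(n−2)/√(1−r²) ≥ 1.960  ⇔  n−2 ≥ (1.960)²·(1−r²)/r²
(1−r²)/r² = (1−0.165649)/0.165649 = 5.0369
n ≥ 2 + 3.8416·5.0369 = 2 + 19.3498 = 21.3498
⌈21.3498⌉ = 22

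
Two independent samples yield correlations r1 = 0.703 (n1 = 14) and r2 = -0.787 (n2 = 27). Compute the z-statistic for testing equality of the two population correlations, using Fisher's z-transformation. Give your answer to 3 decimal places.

5.319

Fisher z-transforms: z1 = atanh(0.703) = 0.873207, z2 = atanh(-0.787) = -1.063501; difference d = 1.936708
Var(d) = 1/11 + 1/24 = 0.0909091 + 0.0416667 = 0.1325758
z = d/√Var(d) = 1.936708 / √0.1325758 = 1.936708 / 0.364110 = 5.319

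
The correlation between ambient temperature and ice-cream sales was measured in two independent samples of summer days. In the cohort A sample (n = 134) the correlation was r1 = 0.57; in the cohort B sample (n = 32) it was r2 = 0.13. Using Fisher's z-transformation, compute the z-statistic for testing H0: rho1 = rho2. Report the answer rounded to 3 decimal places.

Fisher z-transforms: z1 = atanh(0.57) = 0.647523, z2 = atanh(0.13) = 0.130740; difference d = 0.516783
Var(d) = 1/131 + 1/29 = 0.0076336 + 0.0344828 = 0.0421164
z = d/√Var(d) = 0.516783 / √0.0421164 = 0.516783 / 0.205223 = 2.518

2.518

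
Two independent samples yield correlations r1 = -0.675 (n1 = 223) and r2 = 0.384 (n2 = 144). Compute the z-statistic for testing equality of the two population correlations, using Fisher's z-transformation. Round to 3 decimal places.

z1 = atanh(-0.675) = -0.819872,  z2 = atanh(0.384) = 0.404743
SE = √(1/(n1−3) + 1/(n2−3)) = √(1/220 + 1/141) = √(0.0045455 + 0.0070922) = √0.0116377 = 0.107878
z = (z1 − z2)/SE = (-0.819872 − 0.404743) / 0.107878 = -1.224615 / 0.107878 = -11.352

-11.352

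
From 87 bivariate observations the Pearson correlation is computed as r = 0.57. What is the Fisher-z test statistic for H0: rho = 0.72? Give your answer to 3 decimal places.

z_r = atanh(0.57) = 0.647523,  z_0 = atanh(0.72) = 0.907645
SE = 1/√(n−3) = 1/√84 = 0.109109
z = (z_r − z_0)/SE = (0.647523 − 0.907645) / 0.109109 = -0.260122 / 0.109109 = -2.384

-2.384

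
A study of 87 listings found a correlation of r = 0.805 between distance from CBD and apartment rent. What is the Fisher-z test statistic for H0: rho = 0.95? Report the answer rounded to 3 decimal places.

z_r = atanh(0.805) = 1.112658,  z_0 = atanh(0.95) = 1.831781
SE = 1/√(n−3) = 1/√84 = 0.109109
z = (z_r − z_0)/SE = (1.112658 − 1.831781) / 0.109109 = -0.719123 / 0.109109 = -6.591

-6.591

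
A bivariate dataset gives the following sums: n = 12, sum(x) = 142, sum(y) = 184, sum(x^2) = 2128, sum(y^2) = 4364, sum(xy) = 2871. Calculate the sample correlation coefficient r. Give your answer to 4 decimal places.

S_xy = nΣxy − ΣxΣy = 12·2871 − 142·184 = 34452 − 26128 = 8324
S_xx = nΣx² − (Σx)² = 12·2128 − 142² = 25536 − 20164 = 5372
S_yy = nΣy² − (Σy)² = 12·4364 − 184² = 52368 − 33856 = 18512
r = S_xy / √(S_xx·S_yy) = 8324 / √(5372·18512) = 8324 / √99446464 = 8324 / 9972.2848 = 0.8347

0.8347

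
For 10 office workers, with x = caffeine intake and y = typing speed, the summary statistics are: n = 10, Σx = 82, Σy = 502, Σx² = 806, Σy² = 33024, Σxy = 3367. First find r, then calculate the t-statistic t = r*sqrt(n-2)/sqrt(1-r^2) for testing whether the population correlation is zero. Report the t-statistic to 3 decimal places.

-3.048

S_xy = nΣxy − ΣxΣy = 10·3367 − 82·502 = 33670 − 41164 = -7494
S_xx = nΣx² − (Σx)² = 10·806 − 82² = 8060 − 6724 = 1336
S_yy = nΣy² − (Σy)² = 10·33024 − 502² = 330240 − 252004 = 78236
r = S_xy / √(S_xx·S_yy) = -7494 / √(1336·78236) = -7494 / √104523296 = -7494 / 10223.6635 = -0.7330
t = r·√(n−2)/√(1−r²) = -0.7330·√8 / √(1−0.537289) = -2.073237 / 0.680229 = -3.048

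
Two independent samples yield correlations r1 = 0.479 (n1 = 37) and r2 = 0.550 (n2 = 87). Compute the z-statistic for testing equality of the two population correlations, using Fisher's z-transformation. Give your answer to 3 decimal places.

-0.476

z1 = atanh(0.479) = 0.521686,  z2 = atanh(0.550) = 0.618381
SE = √(1/(n1−3) + 1/(n2−3)) = √(1/34 + 1/84) = √(0.0294118 + 0.0119048) = √0.0413166 = 0.203265
z = (z1 − z2)/SE = (0.521686 − 0.618381) / 0.203265 = -0.096695 / 0.203265 = -0.476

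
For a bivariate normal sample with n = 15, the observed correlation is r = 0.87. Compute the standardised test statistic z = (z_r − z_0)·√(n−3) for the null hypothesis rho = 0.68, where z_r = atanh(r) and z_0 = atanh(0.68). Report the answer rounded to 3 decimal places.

Fisher z: atanh(0.87) = 1.333080, atanh(0.68) = 0.829114
z = (z_r − z_0)·√(n−3) = (1.333080 − 0.829114)·√12 = 0.503966 · 3.464102 = 1.746

1.746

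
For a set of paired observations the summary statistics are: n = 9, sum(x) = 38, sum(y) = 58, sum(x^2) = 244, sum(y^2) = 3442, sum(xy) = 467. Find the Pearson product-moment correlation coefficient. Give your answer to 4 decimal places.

0.4387

S_xy = nΣxy − ΣxΣy = 9·467 − 38·58 = 4203 − 2204 = 1999
S_xx = nΣx² − (Σx)² = 9·244 − 38² = 2196 − 1444 = 752
S_yy = nΣy² − (Σy)² = 9·3442 − 58² = 30978 − 3364 = 27614
r = S_xy / √(S_xx·S_yy) = 1999 / √(752·27614) = 1999 / √20765728 = 1999 / 4556.9428 = 0.4387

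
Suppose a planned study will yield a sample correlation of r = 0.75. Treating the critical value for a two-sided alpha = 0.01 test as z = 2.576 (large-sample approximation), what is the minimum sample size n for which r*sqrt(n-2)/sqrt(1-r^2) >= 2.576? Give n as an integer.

r√(n−2)/√(1−r²) ≥ 2.576  ⇔  n−2 ≥ (2.576)²·(1−r²)/r²
(1−r²)/r² = (1−0.5625)/0.5625 = 0.7778
n ≥ 2 + 6.635776·0.7778 = 2 + 5.1613 = 7.1613
⌈7.1613⌉ = 8

8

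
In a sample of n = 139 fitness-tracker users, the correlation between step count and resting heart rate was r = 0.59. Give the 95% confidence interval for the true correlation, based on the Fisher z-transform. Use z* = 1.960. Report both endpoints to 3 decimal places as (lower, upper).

(0.470, 0.689)

Fisher z: z_r = atanh(r) = ½·ln((1+0.59)/(1−0.59)) = 0.677666
SE(z) = 1/√(n−3) = 1/√136 = 0.085749
95% ⇒ z* = 1.960; margin = 1.960·0.085749 = 0.168068
CI on z-scale: (0.509598, 0.845734)
Back-transform: tanh(0.509598) = 0.469632, tanh(0.845734) = 0.688834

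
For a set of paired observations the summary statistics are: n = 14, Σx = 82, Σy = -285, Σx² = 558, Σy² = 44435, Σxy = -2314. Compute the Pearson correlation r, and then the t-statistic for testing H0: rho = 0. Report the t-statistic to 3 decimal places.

Numerator: nΣxy − (Σx)(Σy) = 14·(-2314) − (82)(-285) = -9026
Denominator: √[(nΣx²−(Σx)²)(nΣy²−(Σy)²)]
  nΣx²−(Σx)² = 14·558 − 6724 = 1088;  nΣy²−(Σy)² = 14·44435 − 81225 = 540865
  √(1088·540865) = √588461120 = 24258.2176
r = -9026 / 24258.2176 = -0.3721
t = r·√(n−2)/√(1−r²) = -0.3721·√12 / √(1−0.138458) = -1.288992 / 0.928193 = -1.389

-1.389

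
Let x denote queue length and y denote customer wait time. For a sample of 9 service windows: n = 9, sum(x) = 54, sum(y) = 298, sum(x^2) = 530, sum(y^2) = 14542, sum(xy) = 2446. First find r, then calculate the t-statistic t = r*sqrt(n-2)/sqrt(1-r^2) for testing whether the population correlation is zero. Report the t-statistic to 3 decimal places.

Numerator: nΣxy − (Σx)(Σy) = 9·2446 − (54)(298) = 5922
Denominator: √[(nΣx²−(Σx)²)(nΣy²−(Σy)²)]
  nΣx²−(Σx)² = 9·530 − 2916 = 1854;  nΣy²−(Σy)² = 9·14542 − 88804 = 42074
  √(1854·42074) = √78005196 = 8832.0550
r = 5922 / 8832.0550 = 0.6705
t = r·√(n−2)/√(1−r²) = 0.6705·√7 / √(1−0.449570) = 1.773976 / 0.741910 = 2.391

2.391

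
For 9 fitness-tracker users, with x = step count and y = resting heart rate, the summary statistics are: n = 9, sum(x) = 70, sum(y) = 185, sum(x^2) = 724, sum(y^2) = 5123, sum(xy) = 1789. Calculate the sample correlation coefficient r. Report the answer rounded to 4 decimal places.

0.7191

Numerator: nΣxy − (Σx)(Σy) = 9·1789 − (70)(185) = 3151
Denominator: √[(nΣx²−(Σx)²)(nΣy²−(Σy)²)]
  nΣx²−(Σx)² = 9·724 − 4900 = 1616;  nΣy²−(Σy)² = 9·5123 − 34225 = 11882
  √(1616·11882) = √19201312 = 4381.9302
r = 3151 / 4381.9302 = 0.7191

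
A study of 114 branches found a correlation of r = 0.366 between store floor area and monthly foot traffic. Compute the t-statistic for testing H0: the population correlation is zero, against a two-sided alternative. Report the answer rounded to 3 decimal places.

4.162

t = r·√(n−2) / √(1−r²) with r = 0.366, n = 114
  = 0.366·√112 / √(1 − 0.133956)
  = 0.366·10.583005 / 0.930615
  = 3.873380 / 0.930615 = 4.162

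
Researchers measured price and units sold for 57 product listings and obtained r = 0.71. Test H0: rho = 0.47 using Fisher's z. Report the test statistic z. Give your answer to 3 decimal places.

z_r = atanh(0.71) = 0.887184,  z_0 = atanh(0.47) = 0.510070
SE = 1/√(n−3) = 1/√54 = 0.136083
z = (z_r − z_0)/SE = (0.887184 − 0.510070) / 0.136083 = 0.377114 / 0.136083 = 2.771

2.771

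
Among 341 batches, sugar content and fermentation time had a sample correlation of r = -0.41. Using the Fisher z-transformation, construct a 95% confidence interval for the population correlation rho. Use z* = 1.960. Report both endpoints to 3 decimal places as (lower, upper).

Fisher z: z_r = atanh(r) = ½·ln((1+(-0.41))/(1−(-0.41))) = -0.435611
SE(z) = 1/√(n−3) = 1/√338 = 0.054393
95% ⇒ z* = 1.960; margin = 1.960·0.054393 = 0.106610
CI on z-scale: (-0.542221, -0.329001)
Back-transform: tanh(-0.542221) = -0.494667, tanh(-0.329001) = -0.317623

(-0.495, -0.318)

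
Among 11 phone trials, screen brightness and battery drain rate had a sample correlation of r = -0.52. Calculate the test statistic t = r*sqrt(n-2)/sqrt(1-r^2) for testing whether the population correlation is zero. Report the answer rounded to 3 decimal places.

1 − r² = 1 − 0.2704 = 0.7296;  √(1−r²) = 0.854166
√(n−2) = √9 = 3.000000
t = r·√(n−2)/√(1−r²) = -0.52 · 3.000000 / 0.854166 = -1.826

-1.826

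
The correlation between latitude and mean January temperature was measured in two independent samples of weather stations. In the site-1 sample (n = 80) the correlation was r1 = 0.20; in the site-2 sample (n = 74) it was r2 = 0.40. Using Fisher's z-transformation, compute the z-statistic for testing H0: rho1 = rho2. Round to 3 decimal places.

z1 = atanh(0.20) = 0.202733,  z2 = atanh(0.40) = 0.423649
SE = √(1/(n1−3) + 1/(n2−3)) = √(1/77 + 1/71) = √(0.0129870 + 0.0140845) = √0.0270715 = 0.164534
z = (z1 − z2)/SE = (0.202733 − 0.423649) / 0.164534 = -0.220916 / 0.164534 = -1.343

-1.343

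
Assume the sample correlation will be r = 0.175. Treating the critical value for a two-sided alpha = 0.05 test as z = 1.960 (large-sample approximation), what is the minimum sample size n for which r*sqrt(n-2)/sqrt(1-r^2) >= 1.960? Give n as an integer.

Need r·√(n−2)/√(1−r²) ≥ 1.960
√(n−2) ≥ 1.960·√(1−0.030625) / 0.175 = 1.960·0.984568 / 0.175 = 11.0272
n−2 ≥ 121.5991  ⇒  n ≥ 123.5991
Smallest integer n = 124

124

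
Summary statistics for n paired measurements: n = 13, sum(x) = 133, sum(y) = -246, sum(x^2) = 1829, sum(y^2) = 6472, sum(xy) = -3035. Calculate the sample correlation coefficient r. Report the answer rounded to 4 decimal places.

Numerator: nΣxy − (Σx)(Σy) = 13·(-3035) − (133)(-246) = -6737
Denominator: √[(nΣx²−(Σx)²)(nΣy²−(Σy)²)]
  nΣx²−(Σx)² = 13·1829 − 17689 = 6088;  nΣy²−(Σy)² = 13·6472 − 60516 = 23620
  √(6088·23620) = √143798560 = 11991.6037
r = -6737 / 11991.6037 = -0.5618

-0.5618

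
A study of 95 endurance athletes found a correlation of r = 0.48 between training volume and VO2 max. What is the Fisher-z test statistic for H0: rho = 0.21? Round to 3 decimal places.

2.972

z_r = atanh(0.48) = 0.522984,  z_0 = atanh(0.21) = 0.213171
SE = 1/√(n−3) = 1/√92 = 0.104257
z = (z_r − z_0)/SE = (0.522984 − 0.213171) / 0.104257 = 0.309813 / 0.104257 = 2.972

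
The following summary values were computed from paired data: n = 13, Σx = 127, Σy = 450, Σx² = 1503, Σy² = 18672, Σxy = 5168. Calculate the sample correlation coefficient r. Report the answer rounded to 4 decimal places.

0.8566

Numerator: nΣxy − (Σx)(Σy) = 13·5168 − (127)(450) = 10034
Denominator: √[(nΣx²−(Σx)²)(nΣy²−(Σy)²)]
  nΣx²−(Σx)² = 13·1503 − 16129 = 3410;  nΣy²−(Σy)² = 13·18672 − 202500 = 40236
  √(3410·40236) = √137204760 = 11713.4436
r = 10034 / 11713.4436 = 0.8566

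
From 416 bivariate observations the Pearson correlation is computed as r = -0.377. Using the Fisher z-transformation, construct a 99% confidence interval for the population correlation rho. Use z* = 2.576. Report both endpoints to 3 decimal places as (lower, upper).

z_r = atanh(-0.377) = -0.396558;  SE = 1/√(n−3) = 1/√413 = 0.049207
z-limits: -0.396558 ± 2.576·0.049207 = -0.396558 ± 0.126757 = [-0.523315, -0.269801]
ρ-limits: (tanh -0.523315, tanh -0.269801) = (-0.480, -0.263)

(-0.480, -0.263)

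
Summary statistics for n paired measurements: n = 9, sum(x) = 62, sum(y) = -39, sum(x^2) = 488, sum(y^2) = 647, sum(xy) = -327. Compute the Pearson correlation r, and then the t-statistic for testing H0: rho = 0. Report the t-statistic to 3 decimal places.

-0.963

S_xy = nΣxy − ΣxΣy = 9·(-327) − 62·(-39) = -2943 − (-2418) = -525
S_xx = nΣx² − (Σx)² = 9·488 − 62² = 4392 − 3844 = 548
S_yy = nΣy² − (Σy)² = 9·647 − (-39)² = 5823 − 1521 = 4302
r = S_xy / √(S_xx·S_yy) = -525 / √(548·4302) = -525 / √2357496 = -525 / 1535.4140 = -0.3419
t = r·√(n−2)/√(1−r²) = -0.3419·√7 / √(1−0.116896) = -0.904582 / 0.939736 = -0.963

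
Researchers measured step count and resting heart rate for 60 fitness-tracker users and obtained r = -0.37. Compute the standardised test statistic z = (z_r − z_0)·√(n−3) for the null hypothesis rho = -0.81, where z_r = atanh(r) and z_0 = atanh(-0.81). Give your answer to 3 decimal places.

z_r = atanh(-0.37) = -0.388423,  z_0 = atanh(-0.81) = -1.127029
SE = 1/√(n−3) = 1/√57 = 0.132453
z = (z_r − z_0)/SE = (-0.388423 − (-1.127029)) / 0.132453 = 0.738606 / 0.132453 = 5.576

5.576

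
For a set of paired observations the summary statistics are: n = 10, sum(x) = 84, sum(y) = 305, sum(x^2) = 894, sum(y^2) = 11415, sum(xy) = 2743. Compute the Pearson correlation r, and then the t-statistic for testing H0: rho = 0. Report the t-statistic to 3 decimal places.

S_xy = nΣxy − ΣxΣy = 10·2743 − 84·305 = 27430 − 25620 = 1810
S_xx = nΣx² − (Σx)² = 10·894 − 84² = 8940 − 7056 = 1884
S_yy = nΣy² − (Σy)² = 10·11415 − 305² = 114150 − 93025 = 21125
r = S_xy / √(S_xx·S_yy) = 1810 / √(1884·21125) = 1810 / √39799500 = 1810 / 6308.6845 = 0.2869
t = r·√(n−2)/√(1−r²) = 0.2869·√8 / √(1−0.082312) = 0.811476 / 0.957960 = 0.847

0.847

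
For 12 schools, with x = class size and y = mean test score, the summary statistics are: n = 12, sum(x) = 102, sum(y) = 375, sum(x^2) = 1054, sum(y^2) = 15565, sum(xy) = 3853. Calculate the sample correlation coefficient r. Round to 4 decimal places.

S_xy = nΣxy − ΣxΣy = 12·3853 − 102·375 = 46236 − 38250 = 7986
S_xx = nΣx² − (Σx)² = 12·1054 − 102² = 12648 − 10404 = 2244
S_yy = nΣy² − (Σy)² = 12·15565 − 375² = 186780 − 140625 = 46155
r = S_xy / √(S_xx·S_yy) = 7986 / √(2244·46155) = 7986 / √103571820 = 7986 / 10177.0241 = 0.7847

0.7847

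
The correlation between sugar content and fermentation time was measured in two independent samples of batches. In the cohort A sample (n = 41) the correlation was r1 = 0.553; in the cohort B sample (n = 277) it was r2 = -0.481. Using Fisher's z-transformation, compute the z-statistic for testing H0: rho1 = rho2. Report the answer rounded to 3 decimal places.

6.626

z1 = atanh(0.553) = 0.622693,  z2 = atanh(-0.481) = -0.524284
SE = √(1/(n1−3) + 1/(n2−3)) = √(1/38 + 1/274) = √(0.0263158 + 0.0036496) = √0.0299654 = 0.173105
z = (z1 − z2)/SE = (0.622693 − (-0.524284)) / 0.173105 = 1.146977 / 0.173105 = 6.626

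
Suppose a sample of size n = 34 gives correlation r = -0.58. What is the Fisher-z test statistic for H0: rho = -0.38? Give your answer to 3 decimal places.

z_r = atanh(-0.58) = -0.662463,  z_0 = atanh(-0.38) = -0.400060
SE = 1/√(n−3) = 1/√31 = 0.179605
z = (z_r − z_0)/SE = (-0.662463 − (-0.400060)) / 0.179605 = -0.262403 / 0.179605 = -1.461

-1.461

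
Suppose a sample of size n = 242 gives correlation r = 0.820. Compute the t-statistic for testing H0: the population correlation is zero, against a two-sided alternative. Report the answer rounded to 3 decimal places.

22.195

1 − r² = 1 − 0.672400 = 0.327600;  √(1−r²) = 0.572364
√(n−2) = √240 = 15.491933
t = r·√(n−2)/√(1−r²) = 0.820 · 15.491933 / 0.572364 = 22.195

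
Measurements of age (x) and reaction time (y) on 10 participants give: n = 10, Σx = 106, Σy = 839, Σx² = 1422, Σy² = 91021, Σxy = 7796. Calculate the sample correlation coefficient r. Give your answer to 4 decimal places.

-0.4423

Numerator: nΣxy − (Σx)(Σy) = 10·7796 − (106)(839) = -10974
Denominator: √[(nΣx²−(Σx)²)(nΣy²−(Σy)²)]
  nΣx²−(Σx)² = 10·1422 − 11236 = 2984;  nΣy²−(Σy)² = 10·91021 − 703921 = 206289
  √(2984·206289) = √615566376 = 24810.6101
r = -10974 / 24810.6101 = -0.4423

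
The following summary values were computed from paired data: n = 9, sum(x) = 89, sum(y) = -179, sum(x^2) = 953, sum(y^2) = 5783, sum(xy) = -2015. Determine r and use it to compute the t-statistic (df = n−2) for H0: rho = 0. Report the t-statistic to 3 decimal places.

-2.028

S_xy = nΣxy − ΣxΣy = 9·(-2015) − 89·(-179) = -18135 − (-15931) = -2204
S_xx = nΣx² − (Σx)² = 9·953 − 89² = 8577 − 7921 = 656
S_yy = nΣy² − (Σy)² = 9·5783 − (-179)² = 52047 − 32041 = 20006
r = S_xy / √(S_xx·S_yy) = -2204 / √(656·20006) = -2204 / √13123936 = -2204 / 3622.6973 = -0.6084
t = r·√(n−2)/√(1−r²) = -0.6084·√7 / √(1−0.370151) = -1.609675 / 0.793630 = -2.028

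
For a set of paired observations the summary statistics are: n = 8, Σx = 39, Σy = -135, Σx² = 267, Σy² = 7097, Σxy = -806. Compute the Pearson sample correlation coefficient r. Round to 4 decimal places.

-0.2430

S_xy = nΣxy − ΣxΣy = 8·(-806) − 39·(-135) = -6448 − (-5265) = -1183
S_xx = nΣx² − (Σx)² = 8·267 − 39² = 2136 − 1521 = 615
S_yy = nΣy² − (Σy)² = 8·7097 − (-135)² = 56776 − 18225 = 38551
r = S_xy / √(S_xx·S_yy) = -1183 / √(615·38551) = -1183 / √23708865 = -1183 / 4869.1750 = -0.2430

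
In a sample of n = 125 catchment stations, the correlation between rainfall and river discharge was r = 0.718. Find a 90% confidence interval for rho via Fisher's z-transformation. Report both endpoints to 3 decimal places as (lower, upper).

(0.638, 0.783)

z_r = atanh(0.718) = 0.903505;  SE = 1/√(n−3) = 1/√122 = 0.090536
z-limits: 0.903505 ± 1.645·0.090536 = 0.903505 ± 0.148932 = [0.754573, 1.052437]
ρ-limits: (tanh 0.754573, tanh 1.052437) = (0.638, 0.783)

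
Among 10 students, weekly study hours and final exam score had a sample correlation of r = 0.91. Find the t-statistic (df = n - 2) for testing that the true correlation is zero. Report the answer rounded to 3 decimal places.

1 − r² = 1 − 0.8281 = 0.1719;  √(1−r²) = 0.414608
√(n−2) = √8 = 2.828427
t = r·√(n−2)/√(1−r²) = 0.91 · 2.828427 / 0.414608 = 6.208

6.208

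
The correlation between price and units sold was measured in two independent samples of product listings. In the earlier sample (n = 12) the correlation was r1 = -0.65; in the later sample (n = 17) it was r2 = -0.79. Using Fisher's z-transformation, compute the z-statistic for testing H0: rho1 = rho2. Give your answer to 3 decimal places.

Fisher z-transforms: z1 = atanh(-0.65) = -0.775299, z2 = atanh(-0.79) = -1.071432; difference d = 0.296133
Var(d) = 1/9 + 1/14 = 0.1111111 + 0.0714286 = 0.1825397
z = d/√Var(d) = 0.296133 / √0.1825397 = 0.296133 / 0.427247 = 0.693

0.693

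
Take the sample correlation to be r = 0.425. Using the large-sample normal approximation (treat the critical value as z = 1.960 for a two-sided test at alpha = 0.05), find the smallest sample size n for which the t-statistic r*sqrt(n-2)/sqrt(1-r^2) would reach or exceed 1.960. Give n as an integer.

20

r√(n−2)/√(1−r²) ≥ 1.960  ⇔  n−2 ≥ (1.960)²·(1−r²)/r²
(1−r²)/r² = (1−0.180625)/0.180625 = 4.5363
n ≥ 2 + 3.8416·4.5363 = 2 + 17.4267 = 19.4267
⌈19.4267⌉ = 20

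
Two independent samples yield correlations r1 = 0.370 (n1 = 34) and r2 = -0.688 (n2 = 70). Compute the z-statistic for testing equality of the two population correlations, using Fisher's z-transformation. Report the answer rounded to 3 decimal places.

5.674

Fisher z-transforms: z1 = atanh(0.370) = 0.388423, z2 = atanh(-0.688) = -0.844148; difference d = 1.232571
Var(d) = 1/31 + 1/67 = 0.0322581 + 0.0149254 = 0.0471835
z = d/√Var(d) = 1.232571 / √0.0471835 = 1.232571 / 0.217218 = 5.674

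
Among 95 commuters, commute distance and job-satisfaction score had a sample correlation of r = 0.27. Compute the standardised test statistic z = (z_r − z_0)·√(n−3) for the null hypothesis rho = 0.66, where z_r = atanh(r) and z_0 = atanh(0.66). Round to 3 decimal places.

z_r = atanh(0.27) = 0.276864,  z_0 = atanh(0.66) = 0.792814
SE = 1/√(n−3) = 1/√92 = 0.104257
z = (z_r − z_0)/SE = (0.276864 − 0.792814) / 0.104257 = -0.515950 / 0.104257 = -4.949

-4.949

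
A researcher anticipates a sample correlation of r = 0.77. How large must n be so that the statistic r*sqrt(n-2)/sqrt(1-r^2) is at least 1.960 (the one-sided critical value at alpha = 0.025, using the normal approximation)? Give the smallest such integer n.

5

r√(n−2)/√(1−r²) ≥ 1.960  ⇔  n−2 ≥ (1.960)²·(1−r²)/r²
(1−r²)/r² = (1−0.5929)/0.5929 = 0.6866
n ≥ 2 + 3.8416·0.6866 = 2 + 2.6376 = 4.6376
⌈4.6376⌉ = 5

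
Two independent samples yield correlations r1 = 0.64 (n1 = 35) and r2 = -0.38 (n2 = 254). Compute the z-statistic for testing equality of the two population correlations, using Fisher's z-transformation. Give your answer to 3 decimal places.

Fisher z-transforms: z1 = atanh(0.64) = 0.758174, z2 = atanh(-0.38) = -0.400060; difference d = 1.158234
Var(d) = 1/32 + 1/251 = 0.0312500 + 0.0039841 = 0.0352341
z = d/√Var(d) = 1.158234 / √0.0352341 = 1.158234 / 0.187707 = 6.170

6.170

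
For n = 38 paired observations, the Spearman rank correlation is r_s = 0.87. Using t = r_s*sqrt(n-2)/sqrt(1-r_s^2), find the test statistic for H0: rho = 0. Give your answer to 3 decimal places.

10.587

1 − r_s² = 1 − 0.7569 = 0.2431;  √(1−r_s²) = 0.493052
√(n−2) = √36 = 6.000000
t = r_s·√(n−2)/√(1−r_s²) = 0.87 · 6.000000 / 0.493052 = 10.587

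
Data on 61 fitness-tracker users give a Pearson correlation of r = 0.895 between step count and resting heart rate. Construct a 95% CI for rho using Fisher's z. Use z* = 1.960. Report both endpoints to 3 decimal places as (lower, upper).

(0.830, 0.936)

z_r = atanh(0.895) = 1.446507;  SE = 1/√(n−3) = 1/√58 = 0.131306
z-limits: 1.446507 ± 1.960·0.131306 = 1.446507 ± 0.257360 = [1.189147, 1.703867]
ρ-limits: (tanh 1.189147, tanh 1.703867) = (0.830, 0.936)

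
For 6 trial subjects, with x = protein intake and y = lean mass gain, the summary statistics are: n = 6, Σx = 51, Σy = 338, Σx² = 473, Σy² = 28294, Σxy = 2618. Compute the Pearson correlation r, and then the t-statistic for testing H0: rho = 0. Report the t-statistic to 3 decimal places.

-0.930

Numerator: nΣxy − (Σx)(Σy) = 6·2618 − (51)(338) = -1530
Denominator: √[(nΣx²−(Σx)²)(nΣy²−(Σy)²)]
  nΣx²−(Σx)² = 6·473 − 2601 = 237;  nΣy²−(Σy)² = 6·28294 − 114244 = 55520
  √(237·55520) = √13158240 = 3627.4288
r = -1530 / 3627.4288 = -0.4218
t = r·√(n−2)/√(1−r²) = -0.4218·√4 / √(1−0.177915) = -0.843600 / 0.906689 = -0.930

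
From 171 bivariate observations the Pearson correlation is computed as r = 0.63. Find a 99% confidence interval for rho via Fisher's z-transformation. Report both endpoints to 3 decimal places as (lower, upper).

z_r = atanh(0.63) = 0.741416;  SE = 1/√(n−3) = 1/√168 = 0.077152
z-limits: 0.741416 ± 2.576·0.077152 = 0.741416 ± 0.198744 = [0.542672, 0.940160]
ρ-limits: (tanh 0.542672, tanh 0.940160) = (0.495, 0.735)

(0.495, 0.735)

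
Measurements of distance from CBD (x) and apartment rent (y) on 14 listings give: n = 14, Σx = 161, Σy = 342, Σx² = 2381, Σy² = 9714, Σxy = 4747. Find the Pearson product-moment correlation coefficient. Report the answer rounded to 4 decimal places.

Numerator: nΣxy − (Σx)(Σy) = 14·4747 − (161)(342) = 11396
Denominator: √[(nΣx²−(Σx)²)(nΣy²−(Σy)²)]
  nΣx²−(Σx)² = 14·2381 − 25921 = 7413;  nΣy²−(Σy)² = 14·9714 − 116964 = 19032
  √(7413·19032) = √141084216 = 11877.8877
r = 11396 / 11877.8877 = 0.9594

0.9594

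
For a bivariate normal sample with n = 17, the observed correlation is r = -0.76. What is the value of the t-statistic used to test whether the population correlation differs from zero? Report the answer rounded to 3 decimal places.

-4.529

1 − r² = 1 − 0.5776 = 0.4224;  √(1−r²) = 0.649923
√(n−2) = √15 = 3.872983
t = r·√(n−2)/√(1−r²) = -0.76 · 3.872983 / 0.649923 = -4.529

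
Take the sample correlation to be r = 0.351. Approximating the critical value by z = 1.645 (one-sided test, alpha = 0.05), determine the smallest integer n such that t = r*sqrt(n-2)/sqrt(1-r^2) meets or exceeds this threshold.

22

r√(n−2)/√(1−r²) ≥ 1.645  ⇔  n−2 ≥ (1.645)²·(1−r²)/r²
(1−r²)/r² = (1−0.123201)/0.123201 = 7.1168
n ≥ 2 + 2.706025·7.1168 = 2 + 19.2582 = 21.2582
⌈21.2582⌉ = 22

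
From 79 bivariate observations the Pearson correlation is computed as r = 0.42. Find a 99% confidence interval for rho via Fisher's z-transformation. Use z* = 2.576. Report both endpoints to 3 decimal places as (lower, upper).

(0.151, 0.631)

Fisher z: z_r = atanh(r) = ½·ln((1+0.42)/(1−0.42)) = 0.447692
SE(z) = 1/√(n−3) = 1/√76 = 0.114708
99% ⇒ z* = 2.576; margin = 2.576·0.114708 = 0.295488
CI on z-scale: (0.152204, 0.743180)
Back-transform: tanh(0.152204) = 0.151039, tanh(0.743180) = 0.631063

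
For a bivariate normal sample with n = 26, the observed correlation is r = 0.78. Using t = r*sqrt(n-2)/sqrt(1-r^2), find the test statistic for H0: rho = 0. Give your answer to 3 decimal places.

1 − r² = 1 − 0.6084 = 0.3916;  √(1−r²) = 0.625780
√(n−2) = √24 = 4.898979
t = r·√(n−2)/√(1−r²) = 0.78 · 4.898979 / 0.625780 = 6.106

6.106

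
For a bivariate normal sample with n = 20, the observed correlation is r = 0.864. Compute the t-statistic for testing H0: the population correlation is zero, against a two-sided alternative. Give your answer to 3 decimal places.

1 − r² = 1 − 0.746496 = 0.253504;  √(1−r²) = 0.503492
√(n−2) = √18 = 4.242641
t = r·√(n−2)/√(1−r²) = 0.864 · 4.242641 / 0.503492 = 7.280

7.280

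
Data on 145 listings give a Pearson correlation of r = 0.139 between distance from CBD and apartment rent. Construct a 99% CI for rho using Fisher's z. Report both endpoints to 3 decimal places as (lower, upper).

(-0.076, 0.342)

z_r = atanh(0.139) = 0.139906;  SE = 1/√(n−3) = 1/√142 = 0.083918
z-limits: 0.139906 ± 2.576·0.083918 = 0.139906 ± 0.216173 = [-0.076267, 0.356079]
ρ-limits: (tanh -0.076267, tanh 0.356079) = (-0.076, 0.342)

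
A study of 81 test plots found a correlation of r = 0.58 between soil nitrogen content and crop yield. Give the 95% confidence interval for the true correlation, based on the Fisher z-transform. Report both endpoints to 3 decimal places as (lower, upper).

z_r = atanh(0.58) = 0.662463;  SE = 1/√(n−3) = 1/√78 = 0.113228
z-limits: 0.662463 ± 1.960·0.113228 = 0.662463 ± 0.221927 = [0.440536, 0.884390]
ρ-limits: (tanh 0.440536, tanh 0.884390) = (0.414, 0.709)

(0.414, 0.709)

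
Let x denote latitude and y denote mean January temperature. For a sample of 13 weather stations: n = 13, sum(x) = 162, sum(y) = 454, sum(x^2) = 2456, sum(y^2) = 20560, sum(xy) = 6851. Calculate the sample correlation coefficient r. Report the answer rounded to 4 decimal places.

0.8321

S_xy = nΣxy − ΣxΣy = 13·6851 − 162·454 = 89063 − 73548 = 15515
S_xx = nΣx² − (Σx)² = 13·2456 − 162² = 31928 − 26244 = 5684
S_yy = nΣy² − (Σy)² = 13·20560 − 454² = 267280 − 206116 = 61164
r = S_xy / √(S_xx·S_yy) = 15515 / √(5684·61164) = 15515 / √347656176 = 15515 / 18645.5404 = 0.8321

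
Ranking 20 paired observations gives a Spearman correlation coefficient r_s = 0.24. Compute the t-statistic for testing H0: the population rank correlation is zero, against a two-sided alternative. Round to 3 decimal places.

1 − r_s² = 1 − 0.0576 = 0.9424;  √(1−r_s²) = 0.970773
√(n−2) = √18 = 4.242641
t = r_s·√(n−2)/√(1−r_s²) = 0.24 · 4.242641 / 0.970773 = 1.049

1.049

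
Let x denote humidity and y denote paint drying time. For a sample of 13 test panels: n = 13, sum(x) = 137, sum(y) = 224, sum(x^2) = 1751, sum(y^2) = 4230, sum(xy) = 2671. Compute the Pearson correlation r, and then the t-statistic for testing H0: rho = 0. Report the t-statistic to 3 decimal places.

S_xy = nΣxy − ΣxΣy = 13·2671 − 137·224 = 34723 − 30688 = 4035
S_xx = nΣx² − (Σx)² = 13·1751 − 137² = 22763 − 18769 = 3994
S_yy = nΣy² − (Σy)² = 13·4230 − 224² = 54990 − 50176 = 4814
r = S_xy / √(S_xx·S_yy) = 4035 / √(3994·4814) = 4035 / √19227116 = 4035 / 4384.8735 = 0.9202
t = r·√(n−2)/√(1−r²) = 0.9202·√11 / √(1−0.846768) = 3.051958 / 0.391449 = 7.797

7.797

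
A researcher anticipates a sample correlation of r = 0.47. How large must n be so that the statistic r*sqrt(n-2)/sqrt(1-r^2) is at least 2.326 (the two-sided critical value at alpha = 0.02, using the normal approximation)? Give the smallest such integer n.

22

Need r·√(n−2)/√(1−r²) ≥ 2.326
√(n−2) ≥ 2.326·√(1−0.2209) / 0.47 = 2.326·0.882666 / 0.47 = 4.3683
n−2 ≥ 19.0820  ⇒  n ≥ 21.0820
Smallest integer n = 22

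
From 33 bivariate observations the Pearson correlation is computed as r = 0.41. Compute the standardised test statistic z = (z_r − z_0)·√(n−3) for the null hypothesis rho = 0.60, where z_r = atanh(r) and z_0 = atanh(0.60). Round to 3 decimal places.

-1.411

Fisher z: atanh(0.41) = 0.435611, atanh(0.60) = 0.693147
z = (z_r − z_0)·√(n−3) = (0.435611 − 0.693147)·√30 = -0.257536 · 5.477226 = -1.411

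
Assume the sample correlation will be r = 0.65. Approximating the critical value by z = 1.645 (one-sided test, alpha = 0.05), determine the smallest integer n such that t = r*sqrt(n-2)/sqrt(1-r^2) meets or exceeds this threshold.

Need r·√(n−2)/√(1−r²) ≥ 1.645
√(n−2) ≥ 1.645·√(1−0.4225) / 0.65 = 1.645·0.759934 / 0.65 = 1.9232
n−2 ≥ 3.6987  ⇒  n ≥ 5.6987
Smallest integer n = 6

6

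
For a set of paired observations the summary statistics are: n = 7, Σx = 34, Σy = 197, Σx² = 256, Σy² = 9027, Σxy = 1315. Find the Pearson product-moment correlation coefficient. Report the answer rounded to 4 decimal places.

S_xy = nΣxy − ΣxΣy = 7·1315 − 34·197 = 9205 − 6698 = 2507
S_xx = nΣx² − (Σx)² = 7·256 − 34² = 1792 − 1156 = 636
S_yy = nΣy² − (Σy)² = 7·9027 − 197² = 63189 − 38809 = 24380
r = S_xy / √(S_xx·S_yy) = 2507 / √(636·24380) = 2507 / √15505680 = 2507 / 3937.7252 = 0.6367

0.6367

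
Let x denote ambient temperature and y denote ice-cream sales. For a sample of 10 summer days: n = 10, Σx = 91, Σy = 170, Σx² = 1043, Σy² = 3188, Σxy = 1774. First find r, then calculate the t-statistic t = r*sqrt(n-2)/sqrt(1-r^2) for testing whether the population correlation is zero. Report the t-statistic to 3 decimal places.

Numerator: nΣxy − (Σx)(Σy) = 10·1774 − (91)(170) = 2270
Denominator: √[(nΣx²−(Σx)²)(nΣy²−(Σy)²)]
  nΣx²−(Σx)² = 10·1043 − 8281 = 2149;  nΣy²−(Σy)² = 10·3188 − 28900 = 2980
  √(2149·2980) = √6404020 = 2530.6165
r = 2270 / 2530.6165 = 0.8970
t = r·√(n−2)/√(1−r²) = 0.8970·√8 / √(1−0.804609) = 2.537099 / 0.442031 = 5.740

5.740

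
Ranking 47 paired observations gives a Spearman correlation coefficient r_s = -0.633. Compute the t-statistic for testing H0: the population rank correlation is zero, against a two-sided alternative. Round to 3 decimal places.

t = r_s·√(n−2) / √(1−r_s²) with r_s = -0.633, n = 47
  = -0.633·√45 / √(1 − 0.400689)
  = -0.633·6.708204 / 0.774152
  = -4.246293 / 0.774152 = -5.485

-5.485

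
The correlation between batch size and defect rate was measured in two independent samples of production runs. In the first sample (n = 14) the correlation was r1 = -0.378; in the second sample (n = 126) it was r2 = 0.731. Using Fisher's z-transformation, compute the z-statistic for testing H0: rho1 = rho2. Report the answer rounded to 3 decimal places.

Fisher z-transforms: z1 = atanh(-0.378) = -0.397724, z2 = atanh(0.731) = 0.930872; difference d = -1.328596
Var(d) = 1/11 + 1/123 = 0.0909091 + 0.0081301 = 0.0990392
z = d/√Var(d) = -1.328596 / √0.0990392 = -1.328596 / 0.314705 = -4.222

-4.222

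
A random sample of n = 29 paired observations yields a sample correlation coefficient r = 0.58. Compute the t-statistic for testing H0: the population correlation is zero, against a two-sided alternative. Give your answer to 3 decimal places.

3.700

t = r·√(n−2) / √(1−r²) with r = 0.58, n = 29
  = 0.58·√27 / √(1 − 0.3364)
  = 0.58·5.196152 / 0.814616
  = 3.013768 / 0.814616 = 3.700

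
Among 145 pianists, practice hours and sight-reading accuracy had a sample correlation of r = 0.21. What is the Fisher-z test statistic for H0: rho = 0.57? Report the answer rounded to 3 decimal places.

z_r = atanh(0.21) = 0.213171,  z_0 = atanh(0.57) = 0.647523
SE = 1/√(n−3) = 1/√142 = 0.083918
z = (z_r − z_0)/SE = (0.213171 − 0.647523) / 0.083918 = -0.434352 / 0.083918 = -5.176

-5.176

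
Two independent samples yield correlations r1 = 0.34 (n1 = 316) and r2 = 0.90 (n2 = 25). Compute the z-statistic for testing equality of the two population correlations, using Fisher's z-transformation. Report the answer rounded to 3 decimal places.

z1 = atanh(0.34) = 0.354093,  z2 = atanh(0.90) = 1.472219
SE = √(1/(n1−3) + 1/(n2−3)) = √(1/313 + 1/22) = √(0.0031949 + 0.0454545) = √0.0486494 = 0.220566
z = (z1 − z2)/SE = (0.354093 − 1.472219) / 0.220566 = -1.118126 / 0.220566 = -5.069

-5.069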